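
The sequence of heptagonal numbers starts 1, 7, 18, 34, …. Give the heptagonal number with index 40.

3940

40·(5·40 − 3)/2 = 40·197/2 = 3940.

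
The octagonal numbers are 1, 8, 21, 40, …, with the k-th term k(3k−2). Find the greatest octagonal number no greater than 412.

408

Solve n(3n−2) ≤ 412 for integer n.
n = 12 gives 408 ≤ 412, while n = 13 gives 481 > 412; so the answer is 408.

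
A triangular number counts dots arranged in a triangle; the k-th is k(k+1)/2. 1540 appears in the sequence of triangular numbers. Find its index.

Set n(n+1)/2 = 1540, giving n² + n − 3080 = 0.
The discriminant is 1 + 8·1540 = 12321, and √12321 = 111.
So n = (-1 + 111) / 2 = 110/2 = 55.
Check: 55·56/2 = 1540. ✓

55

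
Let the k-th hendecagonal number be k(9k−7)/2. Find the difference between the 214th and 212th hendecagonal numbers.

3827

214·(9·214 − 7)/2 = 205333 and 212·(9·212 − 7)/2 = 201506.
Difference: 205333 − 201506 = 3827.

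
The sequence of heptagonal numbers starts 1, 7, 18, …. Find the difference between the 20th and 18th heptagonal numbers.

187

20·(5·20 − 3)/2 = 970 and 18·(5·18 − 3)/2 = 783.
Difference: 970 − 783 = 187.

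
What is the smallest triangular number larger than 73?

78

Solve n(n+1)/2 > 73 for integer n.
The largest n with value ≤ 73 is 11 (since 66 ≤ 73 < 78), so the first above is n = 12, value 78.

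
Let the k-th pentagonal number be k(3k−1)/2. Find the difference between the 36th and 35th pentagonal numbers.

Consecutive pentagonal numbers differ by 3n − 2: here 3·36 − 2 = 106.

106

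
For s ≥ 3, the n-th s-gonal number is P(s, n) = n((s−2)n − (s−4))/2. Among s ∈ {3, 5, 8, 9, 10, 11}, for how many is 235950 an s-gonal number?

1

s = 3: P(3, 686) = 235641 and P(3, 687) = 236328; 235950 is not s-gonal.
s = 5: P(5, 396) = 235026 and P(5, 397) = 236215; 235950 is not s-gonal.
s = 8: P(8, 280) = 234640 and P(8, 281) = 236321; 235950 is not s-gonal.
s = 9: P(9, 260) = 235950. ✓
s = 10: P(10, 243) = 235467 and P(10, 244) = 237412; 235950 is not s-gonal.
s = 11: P(11, 229) = 235183 and P(11, 230) = 237245; 235950 is not s-gonal.
Hits: s ∈ {9} → 1.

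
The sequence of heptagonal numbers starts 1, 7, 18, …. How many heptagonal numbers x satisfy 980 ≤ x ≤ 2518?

12

The n-th heptagonal number is n(5n−3)/2.
Smallest index with value ≥ 980: n = 21 (giving 1071).
Largest index with value ≤ 2518: n = 32 (giving 2512).
Indices 21 through 32: 12 terms.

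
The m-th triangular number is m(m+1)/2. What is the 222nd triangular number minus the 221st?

Consecutive triangular numbers differ by n: T_{222} − T_{221} = 222.

222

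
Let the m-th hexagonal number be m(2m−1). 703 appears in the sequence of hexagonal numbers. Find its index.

Set n(2n−1) = 703, giving 2n² − n − 703 = 0.
The discriminant is 1 + 8·703 = 5625, and √5625 = 75.
So n = (1 + 75) / 4 = 76/4 = 19.
Check: 19·(2·19 − 1) = 703. ✓

19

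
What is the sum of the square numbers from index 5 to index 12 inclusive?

Σ_{i=5}^{12} i² = 650 − 30 = 620.

620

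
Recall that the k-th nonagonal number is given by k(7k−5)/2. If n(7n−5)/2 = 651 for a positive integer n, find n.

Set n(7n−5)/2 = 651, giving 7n² − 5n − 1302 = 0.
The discriminant is 25 + 56·651 = 36481, and √36481 = 191.
So n = (5 + 191) / 14 = 196/14 = 14.
Check: 14·(7·14 − 5)/2 = 651. ✓

14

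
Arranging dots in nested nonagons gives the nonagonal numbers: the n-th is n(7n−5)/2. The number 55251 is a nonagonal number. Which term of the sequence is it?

126

Set n(7n−5)/2 = 55251, giving 7n² − 5n − 110502 = 0.
So n = (5 + 1759) / 14 = 1764/14 = 126.
Check: 126·(7·126 − 5)/2 = 55251. ✓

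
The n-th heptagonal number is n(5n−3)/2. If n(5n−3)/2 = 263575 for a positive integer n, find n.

Set n(5n−3)/2 = 263575, giving 5n² − 3n − 527150 = 0.
The discriminant is 9 + 40·263575 = 10543009, and √10543009 = 3247.
So n = (3 + 3247) / 10 = 3250/10 = 325.
Check: 325·(5·325 − 3)/2 = 263575. ✓

325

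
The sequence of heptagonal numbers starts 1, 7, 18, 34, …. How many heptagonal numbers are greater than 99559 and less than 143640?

40

The n-th heptagonal number is n(5n−3)/2.
Smallest index with value > 99559: n = 200 (giving 99700).
Largest index with value < 143640: n = 239 (giving 142444).
Indices 200 through 239: 40 terms.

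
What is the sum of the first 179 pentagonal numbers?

2883690

Σ i(3i−1)/2 = (3Σi² − Σi) / 2 over i = 1..179.
Σi = 16110 and Σi² = 1927830.
(3·1927830 − 1·16110) / 2 = 5767380/2 = 2883690.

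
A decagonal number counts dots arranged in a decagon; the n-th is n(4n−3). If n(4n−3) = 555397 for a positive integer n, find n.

Set n(4n−3) = 555397, giving 4n² − 3n − 555397 = 0.
The discriminant is 9 + 16·555397 = 8886361, and √8886361 = 2981.
So n = (3 + 2981) / 8 = 2984/8 = 373.
Check: 373·(4·373 − 3) = 555397. ✓

373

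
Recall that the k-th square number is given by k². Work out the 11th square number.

121

The 11th square number is n² with n = 11.
11² = 121.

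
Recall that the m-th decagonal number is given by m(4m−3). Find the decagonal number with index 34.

4522

The 34th decagonal number is n(4n−3) with n = 34.
34·(4·34 − 3) = 34·133 = 4522.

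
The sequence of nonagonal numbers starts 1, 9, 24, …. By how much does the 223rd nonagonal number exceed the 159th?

223·(7·223 − 5)/2 = 173494 and 159·(7·159 − 5)/2 = 88086.
Difference: 173494 − 88086 = 85408.

85408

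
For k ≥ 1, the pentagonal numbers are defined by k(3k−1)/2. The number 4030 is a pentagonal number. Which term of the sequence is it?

Set n(3n−1)/2 = 4030, giving 3n² − n − 8060 = 0.
The discriminant is 1 + 24·4030 = 96721, and √96721 = 311.
So n = (1 + 311) / 6 = 312/6 = 52.
Check: 52·(3·52 − 1)/2 = 4030. ✓

52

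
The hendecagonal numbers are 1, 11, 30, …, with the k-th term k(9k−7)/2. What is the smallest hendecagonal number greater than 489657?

Solve n(9n−7)/2 > 489657 for integer n.
The largest n with value ≤ 489657 is 330 (since 488895 ≤ 489657 < 491866), so the first above is n = 331, value 491866.

491866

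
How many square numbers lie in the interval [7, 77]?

6

The n-th square number is n².
Smallest index with value ≥ 7: n = 3 (giving 9).
Largest index with value ≤ 77: n = 8 (giving 64).
Indices 3 through 8: 6 terms.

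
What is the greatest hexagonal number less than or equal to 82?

66

Solve n(2n−1) ≤ 82 for integer n.
n = 6 gives 66 ≤ 82, while n = 7 gives 91 > 82; so the answer is 66.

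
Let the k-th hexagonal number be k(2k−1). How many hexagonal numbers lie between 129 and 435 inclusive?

7

The n-th hexagonal number is n(2n−1).
Smallest index with value ≥ 129: n = 9 (giving 153).
Largest index with value ≤ 435: n = 15 (giving 435).
Indices 9 through 15: 7 terms.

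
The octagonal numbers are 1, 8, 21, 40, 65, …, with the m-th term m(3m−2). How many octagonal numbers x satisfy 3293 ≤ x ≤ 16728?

The n-th octagonal number is n(3n−2).
Smallest index with value ≥ 3293: n = 34 (giving 3400).
Largest index with value ≤ 16728: n = 75 (giving 16725).
Indices 34 through 75: 42 terms.

42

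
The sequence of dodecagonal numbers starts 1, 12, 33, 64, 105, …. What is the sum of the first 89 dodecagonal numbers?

1178805

Σ i(5i−4) = 5Σi² − 4Σi over i = 1..89.
Σi = 4005 and Σi² = 238965.
5·238965 − 4·4005 = 1178805.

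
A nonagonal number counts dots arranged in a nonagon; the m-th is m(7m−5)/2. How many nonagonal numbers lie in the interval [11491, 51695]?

64

The n-th nonagonal number is n(7n−5)/2.
Smallest index with value ≥ 11491: n = 58 (giving 11629).
Largest index with value ≤ 51695: n = 121 (giving 50941).
Indices 58 through 121: 64 terms.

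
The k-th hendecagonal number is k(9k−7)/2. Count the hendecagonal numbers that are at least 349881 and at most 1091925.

The n-th hendecagonal number is n(9n−7)/2.
Smallest index with value ≥ 349881: n = 280 (giving 351820).
Largest index with value ≤ 1091925: n = 492 (giving 1087566).
Indices 280 through 492: 213 terms.

213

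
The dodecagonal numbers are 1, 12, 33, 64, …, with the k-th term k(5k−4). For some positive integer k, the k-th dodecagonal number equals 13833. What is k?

53

Set n(5n−4) = 13833, giving 5n² − 4n − 13833 = 0.
So n = (4 + 526) / 10 = 530/10 = 53.
Check: 53·(5·53 − 4) = 13833. ✓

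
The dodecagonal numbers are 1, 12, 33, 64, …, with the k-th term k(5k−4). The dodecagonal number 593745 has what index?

345

Set n(5n−4) = 593745, giving 5n² − 4n − 593745 = 0.
The discriminant is 16 + 20·593745 = 11874916, and √11874916 = 3446.
So n = (4 + 3446) / 10 = 3450/10 = 345.
Check: 345·(5·345 − 4) = 593745. ✓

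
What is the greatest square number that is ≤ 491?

Solve n² ≤ 491 for integer n.
n = 22 gives 484 ≤ 491, while n = 23 gives 529 > 491; so the answer is 484.

484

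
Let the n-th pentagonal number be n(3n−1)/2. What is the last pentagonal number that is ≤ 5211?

Solve n(3n−1)/2 ≤ 5211 for integer n.
n = 59 gives 5192 ≤ 5211, while n = 60 gives 5370 > 5211; so the answer is 5192.

5192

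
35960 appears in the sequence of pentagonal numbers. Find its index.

Set n(3n−1)/2 = 35960, giving 3n² − n − 71920 = 0.
The discriminant is 1 + 24·35960 = 863041, and √863041 = 929.
So n = (1 + 929) / 6 = 930/6 = 155.

155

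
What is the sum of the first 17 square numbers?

Σ_{i=1}^{17} i² = 17·18·35/6 = 1785.

1785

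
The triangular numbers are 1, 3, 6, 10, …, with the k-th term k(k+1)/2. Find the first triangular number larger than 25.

Solve n(n+1)/2 > 25 for integer n.
The largest n with value ≤ 25 is 6 (since 21 ≤ 25 < 28), so the first above is n = 7, value 28.

28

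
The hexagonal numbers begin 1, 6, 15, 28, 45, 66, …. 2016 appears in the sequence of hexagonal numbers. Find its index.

32

Set n(2n−1) = 2016, giving 2n² − n − 2016 = 0.
The discriminant is 1 + 8·2016 = 16129, and √16129 = 127.
So n = (1 + 127) / 4 = 128/4 = 32.
Check: 32·(2·32 − 1) = 2016. ✓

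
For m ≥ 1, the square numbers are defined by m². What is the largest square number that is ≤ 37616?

Solve n² ≤ 37616 for integer n.
n = 193 gives 37249 ≤ 37616, while n = 194 gives 37636 > 37616; so the answer is 37249.

37249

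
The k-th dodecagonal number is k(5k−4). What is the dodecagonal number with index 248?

The 248th dodecagonal number is n(5n−4) with n = 248.
248·(5·248 − 4) = 248·1236 = 306528.

306528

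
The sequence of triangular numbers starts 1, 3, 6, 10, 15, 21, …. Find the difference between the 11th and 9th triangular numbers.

21

11·12/2 = 66 and 9·10/2 = 45.
Difference: 66 − 45 = 21.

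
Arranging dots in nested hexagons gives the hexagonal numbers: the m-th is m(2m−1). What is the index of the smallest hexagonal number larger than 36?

Solve n(2n−1) > 36 for integer n.
The largest n with value ≤ 36 is 4 (since 28 ≤ 36 < 45), so the first above is n = 5, value 45.

5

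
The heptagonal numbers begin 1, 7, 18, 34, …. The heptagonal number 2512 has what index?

32

Set n(5n−3)/2 = 2512, giving 5n² − 3n − 5024 = 0.
The discriminant is 9 + 40·2512 = 100489, and √100489 = 317.
So n = (3 + 317) / 10 = 320/10 = 32.
Check: 32·(5·32 − 3)/2 = 2512. ✓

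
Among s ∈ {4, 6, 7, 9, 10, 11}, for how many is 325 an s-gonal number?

2

s = 4: P(4, 18) = 324 and P(4, 19) = 361; 325 is not s-gonal.
s = 6: P(6, 13) = 325. ✓
s = 7: P(7, 11) = 286 and P(7, 12) = 342; 325 is not s-gonal.
s = 9: P(9, 10) = 325. ✓
s = 10: P(10, 9) = 297 and P(10, 10) = 370; 325 is not s-gonal.
s = 11: P(11, 8) = 260 and P(11, 9) = 333; 325 is not s-gonal.
Hits: s ∈ {6, 9} → 2.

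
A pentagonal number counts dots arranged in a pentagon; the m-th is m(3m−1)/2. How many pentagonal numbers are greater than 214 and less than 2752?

The n-th pentagonal number is n(3n−1)/2.
Smallest index with value > 214: n = 13 (giving 247).
Largest index with value < 2752: n = 42 (giving 2625).
Indices 13 through 42: 30 terms.

30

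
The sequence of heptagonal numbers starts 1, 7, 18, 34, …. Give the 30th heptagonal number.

2205

30·(5·30 − 3)/2 = 30·147/2 = 2205.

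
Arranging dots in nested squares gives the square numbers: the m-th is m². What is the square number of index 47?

47² = 2209.

2209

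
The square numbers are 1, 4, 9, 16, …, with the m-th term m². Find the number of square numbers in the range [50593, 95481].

The n-th square number is n².
Smallest index with value ≥ 50593: n = 225 (giving 50625).
Largest index with value ≤ 95481: n = 309 (giving 95481).
Indices 225 through 309: 85 terms.

85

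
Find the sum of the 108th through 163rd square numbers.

1042804

Σ_{i=108}^{163} i² = 1456894 − 414090 = 1042804.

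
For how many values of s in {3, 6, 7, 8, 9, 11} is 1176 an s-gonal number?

1

s = 3: P(3, 48) = 1176. ✓
s = 6: P(6, 24) = 1128 and P(6, 25) = 1225; 1176 is not s-gonal.
s = 7: P(7, 21) = 1071 and P(7, 22) = 1177; 1176 is not s-gonal.
s = 8: P(8, 20) = 1160 and P(8, 21) = 1281; 1176 is not s-gonal.
s = 9: P(9, 18) = 1089 and P(9, 19) = 1216; 1176 is not s-gonal.
s = 11: P(11, 16) = 1096 and P(11, 17) = 1241; 1176 is not s-gonal.
Hits: s ∈ {3} → 1.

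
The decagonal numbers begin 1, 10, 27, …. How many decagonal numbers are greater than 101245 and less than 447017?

175

The n-th decagonal number is n(4n−3).
Smallest index with value > 101245: n = 160 (giving 101920).
Largest index with value < 447017: n = 334 (giving 445222).
Indices 160 through 334: 175 terms.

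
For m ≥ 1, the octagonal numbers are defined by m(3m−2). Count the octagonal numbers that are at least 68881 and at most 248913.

137

The n-th octagonal number is n(3n−2).
Smallest index with value ≥ 68881: n = 152 (giving 69008).
Largest index with value ≤ 248913: n = 288 (giving 248256).
Indices 152 through 288: 137 terms.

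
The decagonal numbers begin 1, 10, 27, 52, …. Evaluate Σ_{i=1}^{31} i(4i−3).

Σ i(4i−3) = 4Σi² − 3Σi over i = 1..31.
Σi = 496 and Σi² = 10416.
4·10416 − 3·496 = 40176.

40176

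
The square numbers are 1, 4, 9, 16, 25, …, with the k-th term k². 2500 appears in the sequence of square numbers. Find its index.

50

We need n² = 2500, so n = √2500 = 50.
Check: 50² = 2500. ✓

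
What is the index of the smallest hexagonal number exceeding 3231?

Solve n(2n−1) > 3231 for integer n.
The largest n with value ≤ 3231 is 40 (since 3160 ≤ 3231 < 3321), so the first above is n = 41, value 3321.

41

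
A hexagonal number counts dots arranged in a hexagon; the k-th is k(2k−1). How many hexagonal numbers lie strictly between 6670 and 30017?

64

The n-th hexagonal number is n(2n−1).
Smallest index with value > 6670: n = 59 (giving 6903).
Largest index with value < 30017: n = 122 (giving 29646).
Indices 59 through 122: 64 terms.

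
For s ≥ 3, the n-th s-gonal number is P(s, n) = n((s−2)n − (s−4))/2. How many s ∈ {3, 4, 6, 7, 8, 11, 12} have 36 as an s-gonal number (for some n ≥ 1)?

s = 3: P(3, 8) = 36. ✓
s = 4: P(4, 6) = 36. ✓
s = 6: P(6, 4) = 28 and P(6, 5) = 45; 36 is not s-gonal.
s = 7: P(7, 4) = 34 and P(7, 5) = 55; 36 is not s-gonal.
s = 8: P(8, 3) = 21 and P(8, 4) = 40; 36 is not s-gonal.
s = 11: P(11, 3) = 30 and P(11, 4) = 58; 36 is not s-gonal.
s = 12: P(12, 3) = 33 and P(12, 4) = 64; 36 is not s-gonal.
Hits: s ∈ {3, 4} → 2.

2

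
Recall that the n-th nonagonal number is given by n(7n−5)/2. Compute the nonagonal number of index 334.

334·(7·334 − 5)/2 = 334·2333/2 = 389611.

389611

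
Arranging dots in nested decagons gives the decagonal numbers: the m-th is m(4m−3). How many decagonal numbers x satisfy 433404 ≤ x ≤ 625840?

66

The n-th decagonal number is n(4n−3).
Smallest index with value ≥ 433404: n = 330 (giving 434610).
Largest index with value ≤ 625840: n = 395 (giving 622915).
Indices 330 through 395: 66 terms.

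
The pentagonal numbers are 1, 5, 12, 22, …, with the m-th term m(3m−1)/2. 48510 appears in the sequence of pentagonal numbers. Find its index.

Set n(3n−1)/2 = 48510, giving 3n² − n − 97020 = 0.
So n = (1 + 1079) / 6 = 1080/6 = 180.

180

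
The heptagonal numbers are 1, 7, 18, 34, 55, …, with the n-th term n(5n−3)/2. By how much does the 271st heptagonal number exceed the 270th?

Consecutive heptagonal numbers differ by 5n − 4: here 5·271 − 4 = 1351.

1351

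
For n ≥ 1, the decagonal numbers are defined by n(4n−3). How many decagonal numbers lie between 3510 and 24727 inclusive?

50

The n-th decagonal number is n(4n−3).
Smallest index with value ≥ 3510: n = 30 (giving 3510).
Largest index with value ≤ 24727: n = 79 (giving 24727).
Indices 30 through 79: 50 terms.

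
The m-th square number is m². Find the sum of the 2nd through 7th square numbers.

139

Σ_{i=2}^{7} i² = 140 − 1 = 139.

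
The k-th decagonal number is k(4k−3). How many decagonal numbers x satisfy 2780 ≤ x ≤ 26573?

55

The n-th decagonal number is n(4n−3).
Smallest index with value ≥ 2780: n = 27 (giving 2835).
Largest index with value ≤ 26573: n = 81 (giving 26001).
Indices 27 through 81: 55 terms.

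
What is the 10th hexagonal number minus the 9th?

Consecutive hexagonal numbers differ by 4n − 3: here 4·10 − 3 = 37.

37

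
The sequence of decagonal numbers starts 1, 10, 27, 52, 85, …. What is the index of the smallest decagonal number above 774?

Solve n(4n−3) > 774 for integer n.
The largest n with value ≤ 774 is 14 (since 742 ≤ 774 < 855), so the first above is n = 15, value 855.

15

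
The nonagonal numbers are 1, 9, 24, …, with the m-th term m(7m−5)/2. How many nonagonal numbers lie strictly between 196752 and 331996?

71

The n-th nonagonal number is n(7n−5)/2.
Smallest index with value > 196752: n = 238 (giving 197659).
Largest index with value < 331996: n = 308 (giving 331254).
Indices 238 through 308: 71 terms.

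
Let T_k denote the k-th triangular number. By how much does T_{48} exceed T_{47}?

Consecutive triangular numbers differ by n: T_{48} − T_{47} = 48.

48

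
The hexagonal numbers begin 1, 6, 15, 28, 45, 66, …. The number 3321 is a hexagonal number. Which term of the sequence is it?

41

Set n(2n−1) = 3321, giving 2n² − n − 3321 = 0.
So n = (1 + 163) / 4 = 164/4 = 41.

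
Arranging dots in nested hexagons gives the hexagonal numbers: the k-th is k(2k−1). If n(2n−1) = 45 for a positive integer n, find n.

5

Set n(2n−1) = 45, giving 2n² − n − 45 = 0.
The discriminant is 1 + 8·45 = 361, and √361 = 19.
So n = (1 + 19) / 4 = 20/4 = 5.
Check: 5·(2·5 − 1) = 45. ✓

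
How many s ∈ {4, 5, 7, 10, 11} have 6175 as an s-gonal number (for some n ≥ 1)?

1

s = 4: P(4, 78) = 6084 and P(4, 79) = 6241; 6175 is not s-gonal.
s = 5: P(5, 64) = 6112 and P(5, 65) = 6305; 6175 is not s-gonal.
s = 7: P(7, 50) = 6175. ✓
s = 10: P(10, 39) = 5967 and P(10, 40) = 6280; 6175 is not s-gonal.
s = 11: P(11, 37) = 6031 and P(11, 38) = 6365; 6175 is not s-gonal.
Hits: s ∈ {7} → 1.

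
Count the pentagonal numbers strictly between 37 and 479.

13

The n-th pentagonal number is n(3n−1)/2.
Smallest index with value > 37: n = 6 (giving 51).
Largest index with value < 479: n = 18 (giving 477).
Indices 6 through 18: 13 terms.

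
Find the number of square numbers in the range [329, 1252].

The n-th square number is n².
Smallest index with value ≥ 329: n = 19 (giving 361).
Largest index with value ≤ 1252: n = 35 (giving 1225).
Indices 19 through 35: 17 terms.

17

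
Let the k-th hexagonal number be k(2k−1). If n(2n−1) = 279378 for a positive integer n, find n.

Set n(2n−1) = 279378, giving 2n² − n − 279378 = 0.
So n = (1 + 1495) / 4 = 1496/4 = 374.

374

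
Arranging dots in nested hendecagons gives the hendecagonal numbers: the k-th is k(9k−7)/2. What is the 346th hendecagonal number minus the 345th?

Consecutive hendecagonal numbers differ by 9n − 8: here 9·346 − 8 = 3106.

3106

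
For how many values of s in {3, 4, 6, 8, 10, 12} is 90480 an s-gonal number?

s = 3: P(3, 424) = 90100 and P(3, 425) = 90525; 90480 is not s-gonal.
s = 4: P(4, 300) = 90000 and P(4, 301) = 90601; 90480 is not s-gonal.
s = 6: P(6, 212) = 89676 and P(6, 213) = 90525; 90480 is not s-gonal.
s = 8: P(8, 174) = 90480. ✓
s = 10: P(10, 150) = 89550 and P(10, 151) = 90751; 90480 is not s-gonal.
s = 12: P(12, 134) = 89244 and P(12, 135) = 90585; 90480 is not s-gonal.
Hits: s ∈ {8} → 1.

1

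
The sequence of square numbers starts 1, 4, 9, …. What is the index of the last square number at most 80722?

284

Solve n² ≤ 80722 for integer n.
n = 284 gives 80656 ≤ 80722, while n = 285 gives 81225 > 80722; so the answer is index 284.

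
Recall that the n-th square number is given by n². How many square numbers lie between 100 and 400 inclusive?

11

The n-th square number is n².
Smallest index with value ≥ 100: n = 10 (giving 100).
Largest index with value ≤ 400: n = 20 (giving 400).
Indices 10 through 20: 11 terms.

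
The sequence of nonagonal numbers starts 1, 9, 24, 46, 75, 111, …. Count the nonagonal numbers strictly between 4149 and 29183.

57

The n-th nonagonal number is n(7n−5)/2.
Smallest index with value > 4149: n = 35 (giving 4200).
Largest index with value < 29183: n = 91 (giving 28756).
Indices 35 through 91: 57 terms.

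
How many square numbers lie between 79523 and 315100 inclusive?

280

The n-th square number is n².
Smallest index with value ≥ 79523: n = 282 (giving 79524).
Largest index with value ≤ 315100: n = 561 (giving 314721).
Indices 282 through 561: 280 terms.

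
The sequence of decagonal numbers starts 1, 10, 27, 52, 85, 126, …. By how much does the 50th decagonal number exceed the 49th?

Consecutive decagonal numbers differ by 8n − 7: here 8·50 − 7 = 393.

393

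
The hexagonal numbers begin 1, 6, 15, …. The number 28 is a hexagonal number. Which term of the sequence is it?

Set n(2n−1) = 28, giving 2n² − n − 28 = 0.
The discriminant is 1 + 8·28 = 225, and √225 = 15.
So n = (1 + 15) / 4 = 16/4 = 4.

4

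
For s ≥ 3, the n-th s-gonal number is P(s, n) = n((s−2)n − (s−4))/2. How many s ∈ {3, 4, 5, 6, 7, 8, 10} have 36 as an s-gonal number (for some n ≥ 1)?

s = 3: P(3, 8) = 36. ✓
s = 4: P(4, 6) = 36. ✓
s = 5: P(5, 5) = 35 and P(5, 6) = 51; 36 is not s-gonal.
s = 6: P(6, 4) = 28 and P(6, 5) = 45; 36 is not s-gonal.
s = 7: P(7, 4) = 34 and P(7, 5) = 55; 36 is not s-gonal.
s = 8: P(8, 3) = 21 and P(8, 4) = 40; 36 is not s-gonal.
s = 10: P(10, 3) = 27 and P(10, 4) = 52; 36 is not s-gonal.
Hits: s ∈ {3, 4} → 2.

2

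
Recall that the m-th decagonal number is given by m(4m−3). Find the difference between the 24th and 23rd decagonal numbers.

Consecutive decagonal numbers differ by 8n − 7: here 8·24 − 7 = 185.

185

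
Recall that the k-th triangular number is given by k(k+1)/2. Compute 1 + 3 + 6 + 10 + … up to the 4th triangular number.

Σ i(i+1)/2 = (Σi² + Σi) / 2 over i = 1..4.
Σi = 10 and Σi² = 30.
(1·30 + 1·10) / 2 = 40/2 = 20.

20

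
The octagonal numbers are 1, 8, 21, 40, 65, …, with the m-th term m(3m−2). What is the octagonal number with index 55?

The 55th octagonal number is n(3n−2) with n = 55.
55·(3·55 − 2) = 55·163 = 8965.

8965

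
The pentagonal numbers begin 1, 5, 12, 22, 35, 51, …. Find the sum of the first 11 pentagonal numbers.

Σ i(3i−1)/2 = (3Σi² − Σi) / 2 over i = 1..11.
Σi = 66 and Σi² = 506.
(3·506 − 1·66) / 2 = 1452/2 = 726.

726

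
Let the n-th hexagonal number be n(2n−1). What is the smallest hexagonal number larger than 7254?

Solve n(2n−1) > 7254 for integer n.
The largest n with value ≤ 7254 is 60 (since 7140 ≤ 7254 < 7381), so the first above is n = 61, value 7381.

7381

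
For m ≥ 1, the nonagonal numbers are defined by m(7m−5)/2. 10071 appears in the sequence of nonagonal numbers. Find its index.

54

Set n(7n−5)/2 = 10071, giving 7n² − 5n − 20142 = 0.
So n = (5 + 751) / 14 = 756/14 = 54.
Check: 54·(7·54 − 5)/2 = 10071. ✓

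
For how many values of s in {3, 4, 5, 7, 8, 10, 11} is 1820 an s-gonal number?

1

s = 3: P(3, 59) = 1770 and P(3, 60) = 1830; 1820 is not s-gonal.
s = 4: P(4, 42) = 1764 and P(4, 43) = 1849; 1820 is not s-gonal.
s = 5: P(5, 35) = 1820. ✓
s = 7: P(7, 27) = 1782 and P(7, 28) = 1918; 1820 is not s-gonal.
s = 8: P(8, 24) = 1680 and P(8, 25) = 1825; 1820 is not s-gonal.
s = 10: P(10, 21) = 1701 and P(10, 22) = 1870; 1820 is not s-gonal.
s = 11: P(11, 20) = 1730 and P(11, 21) = 1911; 1820 is not s-gonal.
Hits: s ∈ {5} → 1.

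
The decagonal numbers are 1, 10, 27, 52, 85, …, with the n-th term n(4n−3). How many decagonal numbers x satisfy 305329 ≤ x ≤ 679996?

136

The n-th decagonal number is n(4n−3).
Smallest index with value ≥ 305329: n = 277 (giving 306085).
Largest index with value ≤ 679996: n = 412 (giving 677740).
Indices 277 through 412: 136 terms.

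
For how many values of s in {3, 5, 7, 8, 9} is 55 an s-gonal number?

s = 3: P(3, 10) = 55. ✓
s = 5: P(5, 6) = 51 and P(5, 7) = 70; 55 is not s-gonal.
s = 7: P(7, 5) = 55. ✓
s = 8: P(8, 4) = 40 and P(8, 5) = 65; 55 is not s-gonal.
s = 9: P(9, 4) = 46 and P(9, 5) = 75; 55 is not s-gonal.
Hits: s ∈ {3, 7} → 2.

2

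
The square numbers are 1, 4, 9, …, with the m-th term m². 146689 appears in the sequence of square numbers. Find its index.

383

We need n² = 146689, so n = √146689 = 383.
Check: 383² = 146689. ✓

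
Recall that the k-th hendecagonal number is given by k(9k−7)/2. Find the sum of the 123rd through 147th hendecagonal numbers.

Σ i(9i−7)/2 = (9Σi² − 7Σi) / 2 over i = 123..147.
Σi = 10878 − 7503 = 3375 and Σi² = 1069670 − 612745 = 456925.
(9·456925 − 7·3375) / 2 = 4088700/2 = 2044350.

2044350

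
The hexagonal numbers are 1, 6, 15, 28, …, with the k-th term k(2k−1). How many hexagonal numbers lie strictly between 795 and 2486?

The n-th hexagonal number is n(2n−1).
Smallest index with value > 795: n = 21 (giving 861).
Largest index with value < 2486: n = 35 (giving 2415).
Indices 21 through 35: 15 terms.

15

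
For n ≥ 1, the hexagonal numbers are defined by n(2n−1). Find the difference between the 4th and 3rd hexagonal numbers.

13

Consecutive hexagonal numbers differ by 4n − 3: here 4·4 − 3 = 13.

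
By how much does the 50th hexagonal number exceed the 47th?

579

50·(2·50 − 1) = 4950 and 47·(2·47 − 1) = 4371.
Difference: 4950 − 4371 = 579.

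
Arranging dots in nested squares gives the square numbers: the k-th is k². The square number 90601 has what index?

We need n² = 90601, so n = √90601 = 301.
Check: 301² = 90601. ✓

301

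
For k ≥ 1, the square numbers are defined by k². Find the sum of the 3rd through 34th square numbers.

13680

Σ_{i=3}^{34} i² = 13685 − 5 = 13680.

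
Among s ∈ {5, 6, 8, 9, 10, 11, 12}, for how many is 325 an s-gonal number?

2

s = 5: P(5, 14) = 287 and P(5, 15) = 330; 325 is not s-gonal.
s = 6: P(6, 13) = 325. ✓
s = 8: P(8, 10) = 280 and P(8, 11) = 341; 325 is not s-gonal.
s = 9: P(9, 10) = 325. ✓
s = 10: P(10, 9) = 297 and P(10, 10) = 370; 325 is not s-gonal.
s = 11: P(11, 8) = 260 and P(11, 9) = 333; 325 is not s-gonal.
s = 12: P(12, 8) = 288 and P(12, 9) = 369; 325 is not s-gonal.
Hits: s ∈ {6, 9} → 2.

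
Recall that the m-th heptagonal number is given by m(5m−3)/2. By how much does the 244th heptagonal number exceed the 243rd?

Consecutive heptagonal numbers differ by 5n − 4: here 5·244 − 4 = 1216.

1216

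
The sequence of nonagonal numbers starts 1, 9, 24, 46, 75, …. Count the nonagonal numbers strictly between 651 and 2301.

The n-th nonagonal number is n(7n−5)/2.
Smallest index with value > 651: n = 15 (giving 750).
Largest index with value < 2301: n = 25 (giving 2125).
Indices 15 through 25: 11 terms.

11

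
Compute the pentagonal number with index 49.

The 49th pentagonal number is n(3n−1)/2 with n = 49.
49·(3·49 − 1)/2 = 49·146/2 = 49·73 = 3577.

3577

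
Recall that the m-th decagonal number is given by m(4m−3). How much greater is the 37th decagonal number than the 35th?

37·(4·37 − 3) = 5365 and 35·(4·35 − 3) = 4795.
Difference: 5365 − 4795 = 570.

570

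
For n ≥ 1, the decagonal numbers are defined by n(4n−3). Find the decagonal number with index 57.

The 57th decagonal number is n(4n−3) with n = 57.
57·(4·57 − 3) = 57·225 = 12825.

12825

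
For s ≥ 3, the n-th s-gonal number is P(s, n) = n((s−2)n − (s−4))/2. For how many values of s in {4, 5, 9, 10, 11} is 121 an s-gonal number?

s = 4: P(4, 11) = 121. ✓
s = 5: P(5, 9) = 117 and P(5, 10) = 145; 121 is not s-gonal.
s = 9: P(9, 6) = 111 and P(9, 7) = 154; 121 is not s-gonal.
s = 10: P(10, 5) = 85 and P(10, 6) = 126; 121 is not s-gonal.
s = 11: P(11, 5) = 95 and P(11, 6) = 141; 121 is not s-gonal.
Hits: s ∈ {4} → 1.

1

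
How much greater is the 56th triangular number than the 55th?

Consecutive triangular numbers differ by n: T_{56} − T_{55} = 56.

56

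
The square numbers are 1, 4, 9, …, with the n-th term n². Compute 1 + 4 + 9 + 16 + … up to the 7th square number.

Σ_{i=1}^{7} i² = 7·8·15/6 = 140.

140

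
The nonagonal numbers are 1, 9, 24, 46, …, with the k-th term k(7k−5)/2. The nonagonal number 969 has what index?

Set n(7n−5)/2 = 969, giving 7n² − 5n − 1938 = 0.
The discriminant is 25 + 56·969 = 54289, and √54289 = 233.
So n = (5 + 233) / 14 = 238/14 = 17.

17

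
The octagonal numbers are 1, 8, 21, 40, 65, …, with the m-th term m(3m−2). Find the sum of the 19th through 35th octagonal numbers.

Σ i(3i−2) = 3Σi² − 2Σi over i = 19..35.
Σi = 630 − 171 = 459 and Σi² = 14910 − 2109 = 12801.
3·12801 − 2·459 = 37485.

37485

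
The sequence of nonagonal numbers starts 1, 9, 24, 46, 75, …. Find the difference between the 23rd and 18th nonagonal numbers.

23·(7·23 − 5)/2 = 1794 and 18·(7·18 − 5)/2 = 1089.
Difference: 1794 − 1089 = 705.

705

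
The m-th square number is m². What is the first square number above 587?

625

Solve n² > 587 for integer n.
The largest n with value ≤ 587 is 24 (since 576 ≤ 587 < 625), so the first above is n = 25, value 625.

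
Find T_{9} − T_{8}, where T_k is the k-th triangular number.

Consecutive triangular numbers differ by n: T_{9} − T_{8} = 9.

9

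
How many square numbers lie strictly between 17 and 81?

The n-th square number is n².
Smallest index with value > 17: n = 5 (giving 25).
Largest index with value < 81: n = 8 (giving 64).
Indices 5 through 8: 4 terms.

4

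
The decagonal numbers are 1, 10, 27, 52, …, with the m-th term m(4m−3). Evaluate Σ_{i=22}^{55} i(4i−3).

Σ i(4i−3) = 4Σi² − 3Σi over i = 22..55.
Σi = 1540 − 231 = 1309 and Σi² = 56980 − 3311 = 53669.
4·53669 − 3·1309 = 210749.

210749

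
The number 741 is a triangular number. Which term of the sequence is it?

38

Set n(n+1)/2 = 741, giving n² + n − 1482 = 0.
So n = (-1 + 77) / 2 = 76/2 = 38.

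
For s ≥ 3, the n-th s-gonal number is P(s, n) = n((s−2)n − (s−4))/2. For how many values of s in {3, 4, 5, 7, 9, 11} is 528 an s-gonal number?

1

s = 3: P(3, 32) = 528. ✓
s = 4: P(4, 22) = 484 and P(4, 23) = 529; 528 is not s-gonal.
s = 5: P(5, 18) = 477 and P(5, 19) = 532; 528 is not s-gonal.
s = 7: P(7, 14) = 469 and P(7, 15) = 540; 528 is not s-gonal.
s = 9: P(9, 12) = 474 and P(9, 13) = 559; 528 is not s-gonal.
s = 11: P(11, 11) = 506 and P(11, 12) = 606; 528 is not s-gonal.
Hits: s ∈ {3} → 1.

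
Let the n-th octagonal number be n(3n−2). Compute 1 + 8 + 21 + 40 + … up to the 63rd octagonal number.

252000

Σ i(3i−2) = 3Σi² − 2Σi over i = 1..63.
Σi = 2016 and Σi² = 85344.
3·85344 − 2·2016 = 252000.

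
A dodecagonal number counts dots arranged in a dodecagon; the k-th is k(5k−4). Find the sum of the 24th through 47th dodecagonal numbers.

Σ i(5i−4) = 5Σi² − 4Σi over i = 24..47.
Σi = 1128 − 276 = 852 and Σi² = 35720 − 4324 = 31396.
5·31396 − 4·852 = 153572.

153572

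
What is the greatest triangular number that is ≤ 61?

55

Solve n(n+1)/2 ≤ 61 for integer n.
n = 10 gives 55 ≤ 61, while n = 11 gives 66 > 61; so the answer is 55.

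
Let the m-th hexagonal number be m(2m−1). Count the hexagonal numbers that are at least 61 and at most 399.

9

The n-th hexagonal number is n(2n−1).
Smallest index with value ≥ 61: n = 6 (giving 66).
Largest index with value ≤ 399: n = 14 (giving 378).
Indices 6 through 14: 9 terms.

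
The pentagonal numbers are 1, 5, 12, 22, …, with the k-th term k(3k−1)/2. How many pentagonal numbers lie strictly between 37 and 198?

The n-th pentagonal number is n(3n−1)/2.
Smallest index with value > 37: n = 6 (giving 51).
Largest index with value < 198: n = 11 (giving 176).
Indices 6 through 11: 6 terms.

6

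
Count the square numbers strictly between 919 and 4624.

The n-th square number is n².
Smallest index with value > 919: n = 31 (giving 961).
Largest index with value < 4624: n = 67 (giving 4489).
Indices 31 through 67: 37 terms.

37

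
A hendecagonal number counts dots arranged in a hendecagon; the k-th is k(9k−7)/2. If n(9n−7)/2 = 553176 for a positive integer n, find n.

Set n(9n−7)/2 = 553176, giving 9n² − 7n − 1106352 = 0.
So n = (7 + 6311) / 18 = 6318/18 = 351.

351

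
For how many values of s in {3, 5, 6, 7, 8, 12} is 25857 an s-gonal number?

s = 3: P(3, 226) = 25651 and P(3, 227) = 25878; 25857 is not s-gonal.
s = 5: P(5, 131) = 25676 and P(5, 132) = 26070; 25857 is not s-gonal.
s = 6: P(6, 113) = 25425 and P(6, 114) = 25878; 25857 is not s-gonal.
s = 7: P(7, 102) = 25857. ✓
s = 8: P(8, 93) = 25761 and P(8, 94) = 26320; 25857 is not s-gonal.
s = 12: P(12, 72) = 25632 and P(12, 73) = 26353; 25857 is not s-gonal.
Hits: s ∈ {7} → 1.

1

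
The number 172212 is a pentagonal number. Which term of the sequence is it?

339

Set n(3n−1)/2 = 172212, giving 3n² − n − 344424 = 0.
The discriminant is 1 + 24·172212 = 4133089, and √4133089 = 2033.
So n = (1 + 2033) / 6 = 2034/6 = 339.
Check: 339·(3·339 − 1)/2 = 172212. ✓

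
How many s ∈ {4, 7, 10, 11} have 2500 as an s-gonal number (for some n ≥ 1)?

s = 4: P(4, 50) = 2500. ✓
s = 7: P(7, 31) = 2356 and P(7, 32) = 2512; 2500 is not s-gonal.
s = 10: P(10, 25) = 2425 and P(10, 26) = 2626; 2500 is not s-gonal.
s = 11: P(11, 23) = 2300 and P(11, 24) = 2508; 2500 is not s-gonal.
Hits: s ∈ {4} → 1.

1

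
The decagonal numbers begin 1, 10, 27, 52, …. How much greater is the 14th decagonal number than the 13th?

105

Consecutive decagonal numbers differ by 8n − 7: here 8·14 − 7 = 105.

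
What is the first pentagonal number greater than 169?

Solve n(3n−1)/2 > 169 for integer n.
The largest n with value ≤ 169 is 10 (since 145 ≤ 169 < 176), so the first above is n = 11, value 176.

176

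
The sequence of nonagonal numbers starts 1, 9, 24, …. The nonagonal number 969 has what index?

17

Set n(7n−5)/2 = 969, giving 7n² − 5n − 1938 = 0.
The discriminant is 25 + 56·969 = 54289, and √54289 = 233.
So n = (5 + 233) / 14 = 238/14 = 17.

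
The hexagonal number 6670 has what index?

58

Set n(2n−1) = 6670, giving 2n² − n − 6670 = 0.
So n = (1 + 231) / 4 = 232/4 = 58.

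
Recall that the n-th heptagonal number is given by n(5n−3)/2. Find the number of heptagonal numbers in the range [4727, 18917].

The n-th heptagonal number is n(5n−3)/2.
Smallest index with value ≥ 4727: n = 44 (giving 4774).
Largest index with value ≤ 18917: n = 87 (giving 18792).
Indices 44 through 87: 44 terms.

44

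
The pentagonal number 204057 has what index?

Set n(3n−1)/2 = 204057, giving 3n² − n − 408114 = 0.
The discriminant is 1 + 24·204057 = 4897369, and √4897369 = 2213.
So n = (1 + 2213) / 6 = 2214/6 = 369.

369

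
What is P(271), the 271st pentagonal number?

110026

The 271st pentagonal number is n(3n−1)/2 with n = 271.
271·(3·271 − 1)/2 = 271·812/2 = 271·406 = 110026.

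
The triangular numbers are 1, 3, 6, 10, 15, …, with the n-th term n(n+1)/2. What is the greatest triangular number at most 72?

66

Solve n(n+1)/2 ≤ 72 for integer n.
n = 11 gives 66 ≤ 72, while n = 12 gives 78 > 72; so the answer is 66.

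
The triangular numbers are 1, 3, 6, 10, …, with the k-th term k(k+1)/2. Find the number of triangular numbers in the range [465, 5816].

78

The n-th triangular number is n(n+1)/2.
Smallest index with value ≥ 465: n = 30 (giving 465).
Largest index with value ≤ 5816: n = 107 (giving 5778).
Indices 30 through 107: 78 terms.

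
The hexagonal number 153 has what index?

Set n(2n−1) = 153, giving 2n² − n − 153 = 0.
So n = (1 + 35) / 4 = 36/4 = 9.

9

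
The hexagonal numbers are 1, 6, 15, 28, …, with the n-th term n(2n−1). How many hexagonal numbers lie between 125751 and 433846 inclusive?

The n-th hexagonal number is n(2n−1).
Smallest index with value ≥ 125751: n = 251 (giving 125751).
Largest index with value ≤ 433846: n = 466 (giving 433846).
Indices 251 through 466: 216 terms.

216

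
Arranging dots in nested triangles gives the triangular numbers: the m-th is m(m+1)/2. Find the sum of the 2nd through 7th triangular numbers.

Σ i(i+1)/2 = (Σi² + Σi) / 2 over i = 2..7.
Σi = 28 − 1 = 27 and Σi² = 140 − 1 = 139.
(1·139 + 1·27) / 2 = 166/2 = 83.

83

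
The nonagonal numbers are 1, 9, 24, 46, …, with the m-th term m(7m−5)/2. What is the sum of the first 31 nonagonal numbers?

Σ i(7i−5)/2 = (7Σi² − 5Σi) / 2 over i = 1..31.
Σi = 496 and Σi² = 10416.
(7·10416 − 5·496) / 2 = 70432/2 = 35216.

35216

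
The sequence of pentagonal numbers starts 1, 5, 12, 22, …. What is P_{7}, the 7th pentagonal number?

7·(3·7 − 1)/2 = 7·20/2 = 7·10 = 70.

70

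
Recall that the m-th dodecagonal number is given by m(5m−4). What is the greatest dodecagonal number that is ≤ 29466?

29337

Solve n(5n−4) ≤ 29466 for integer n.
n = 77 gives 29337 ≤ 29466, while n = 78 gives 30108 > 29466; so the answer is 29337.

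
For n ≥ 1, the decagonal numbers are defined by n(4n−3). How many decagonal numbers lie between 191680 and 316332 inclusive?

The n-th decagonal number is n(4n−3).
Smallest index with value ≥ 191680: n = 220 (giving 192940).
Largest index with value ≤ 316332: n = 281 (giving 315001).
Indices 220 through 281: 62 terms.

62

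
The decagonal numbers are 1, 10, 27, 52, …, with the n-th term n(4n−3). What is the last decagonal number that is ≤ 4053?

Solve n(4n−3) ≤ 4053 for integer n.
n = 32 gives 4000 ≤ 4053, while n = 33 gives 4257 > 4053; so the answer is 4000.

4000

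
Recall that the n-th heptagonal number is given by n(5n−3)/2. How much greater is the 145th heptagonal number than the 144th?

721

Consecutive heptagonal numbers differ by 5n − 4: here 5·145 − 4 = 721.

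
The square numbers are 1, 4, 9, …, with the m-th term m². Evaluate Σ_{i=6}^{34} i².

Σ_{i=6}^{34} i² = 13685 − 55 = 13630.

13630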